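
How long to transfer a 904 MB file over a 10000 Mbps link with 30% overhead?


Effective throughput = 10000 * (1 - 30/100) = 7000 Mbps
File size in Mb = 904 * 8 = 7232 Mb
Time = 7232 / 7000
Time = 1.0331 seconds


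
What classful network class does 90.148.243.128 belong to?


First octet: 90
Binary: 01011010
0xxxxxxx -> Class A (1-126)
Class A, default mask 255.0.0.0 (/8)


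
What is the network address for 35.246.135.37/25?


IP:   00100011.11110110.10000111.00100101
Mask: 11111111.11111111.11111111.10000000
AND operation:
Net:  00100011.11110110.10000111.00000000
Network: 35.246.135.0/25


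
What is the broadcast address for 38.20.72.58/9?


Network: 38.0.0.0/9
Host bits = 23
Set all host bits to 1:
Broadcast: 38.127.255.255


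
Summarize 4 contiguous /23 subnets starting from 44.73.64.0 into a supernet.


Original prefix: /23
Number of subnets: 4 = 2^2
New prefix = 23 - 2 = 21
Supernet: 44.73.64.0/21


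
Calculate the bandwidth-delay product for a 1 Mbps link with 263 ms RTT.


BDP = bandwidth * RTT
= 1 Mbps * 263 ms
= 1 * 1e6 * 263 / 1000 bits
= 263000 bits
= 32875 bytes
= 32.1045 KB
BDP = 263000 bits (32875 bytes)


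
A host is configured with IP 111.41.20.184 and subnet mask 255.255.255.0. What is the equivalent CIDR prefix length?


Binary: 11111111.11111111.11111111.00000000
Count leading 1s
Prefix: /24


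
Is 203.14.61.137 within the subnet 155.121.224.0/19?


Subnet network: 155.121.224.0
Test IP AND mask: 203.14.32.0
No, 203.14.61.137 is not in 155.121.224.0/19


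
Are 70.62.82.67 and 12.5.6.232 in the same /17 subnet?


Mask: 255.255.128.0
70.62.82.67 AND mask = 70.62.0.0
12.5.6.232 AND mask = 12.5.0.0
No, different subnets (70.62.0.0 vs 12.5.0.0)


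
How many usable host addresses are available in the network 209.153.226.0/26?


Host bits = 32 - 26 = 6
Total addresses = 2^6 = 64
Usable = total - 2 (network and broadcast)
Usable hosts: 62


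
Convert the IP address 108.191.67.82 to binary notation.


108 = 01101100
191 = 10111111
67 = 01000011
82 = 01010010
Binary: 01101100.10111111.01000011.01010010


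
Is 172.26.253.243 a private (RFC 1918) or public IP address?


RFC 1918 private ranges:
  10.0.0.0/8 (10.0.0.0 - 10.255.255.255)
  172.16.0.0/12 (172.16.0.0 - 172.31.255.255)
  192.168.0.0/16 (192.168.0.0 - 192.168.255.255)
Private (in 172.16.0.0/12)


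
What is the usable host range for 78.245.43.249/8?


Network: 78.0.0.0
Broadcast: 78.255.255.255
First usable = network + 1
Last usable = broadcast - 1
Range: 78.0.0.1 to 78.255.255.254


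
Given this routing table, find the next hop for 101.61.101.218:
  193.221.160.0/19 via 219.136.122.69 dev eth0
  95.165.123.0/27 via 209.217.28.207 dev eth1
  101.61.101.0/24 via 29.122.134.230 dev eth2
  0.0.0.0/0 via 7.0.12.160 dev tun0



Longest prefix match for 101.61.101.218:
  /19 193.221.160.0: no
  /27 95.165.123.0: no
  /24 101.61.101.0: MATCH
  /0 0.0.0.0: MATCH
Selected: next-hop 29.122.134.230 via eth2 (matched /24)


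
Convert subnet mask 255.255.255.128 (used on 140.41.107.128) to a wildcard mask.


Subnet mask: 255.255.255.128
Wildcard = 255.255.255.255 - subnet mask
255 - 255 = 0
255 - 255 = 0
255 - 255 = 0
255 - 128 = 127
Wildcard: 0.0.0.127


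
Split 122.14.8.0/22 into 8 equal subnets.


New prefix = 22 + 3 = 25
Each subnet has 128 addresses
  122.14.8.0/25
  122.14.8.128/25
  122.14.9.0/25
  122.14.9.128/25
  122.14.10.0/25
  122.14.10.128/25
  122.14.11.0/25
  122.14.11.128/25
Subnets: 122.14.8.0/25, 122.14.8.128/25, 122.14.9.0/25, 122.14.9.128/25, 122.14.10.0/25, 122.14.10.128/25, 122.14.11.0/25, 122.14.11.128/25


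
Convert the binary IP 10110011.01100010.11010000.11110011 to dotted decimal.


10110011 = 179
01100010 = 98
11010000 = 208
11110011 = 243
IP: 179.98.208.243


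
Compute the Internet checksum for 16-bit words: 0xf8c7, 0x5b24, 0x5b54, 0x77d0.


Sum all words (with carry folding):
+ 0xf8c7 = 0xf8c7
+ 0x5b24 = 0x53ec
+ 0x5b54 = 0xaf40
+ 0x77d0 = 0x2711
One's complement: ~0x2711
Checksum = 0xd8ee


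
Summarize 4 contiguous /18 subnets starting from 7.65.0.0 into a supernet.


Original prefix: /18
Number of subnets: 4 = 2^2
New prefix = 18 - 2 = 16
Supernet: 7.65.0.0/16


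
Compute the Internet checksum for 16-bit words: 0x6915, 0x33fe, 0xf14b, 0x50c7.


Sum all words (with carry folding):
+ 0x6915 = 0x6915
+ 0x33fe = 0x9d13
+ 0xf14b = 0x8e5f
+ 0x50c7 = 0xdf26
One's complement: ~0xdf26
Checksum = 0x20d9


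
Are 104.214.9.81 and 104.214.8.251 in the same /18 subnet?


Mask: 255.255.192.0
104.214.9.81 AND mask = 104.214.0.0
104.214.8.251 AND mask = 104.214.0.0
Yes, same subnet (104.214.0.0)


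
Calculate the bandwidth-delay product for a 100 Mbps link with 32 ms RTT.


BDP = bandwidth * RTT
= 100 Mbps * 32 ms
= 100 * 1e6 * 32 / 1000 bits
= 3200000 bits
= 400000 bytes
= 390.625 KB
BDP = 3200000 bits (400000 bytes)


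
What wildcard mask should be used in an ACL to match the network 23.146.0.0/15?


Subnet mask: 255.254.0.0
Wildcard = 255.255.255.255 - subnet mask
255 - 255 = 0
255 - 254 = 1
255 - 0 = 255
255 - 0 = 255
Wildcard: 0.1.255.255


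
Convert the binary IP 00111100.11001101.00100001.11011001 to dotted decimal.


00111100 = 60
11001101 = 205
00100001 = 33
11011001 = 217
IP: 60.205.33.217


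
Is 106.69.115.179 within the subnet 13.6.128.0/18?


Subnet network: 13.6.128.0
Test IP AND mask: 106.69.64.0
No, 106.69.115.179 is not in 13.6.128.0/18


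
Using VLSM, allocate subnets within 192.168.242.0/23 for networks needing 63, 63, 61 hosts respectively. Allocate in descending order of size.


63 hosts -> /25 (126 usable): 192.168.242.0/25
63 hosts -> /25 (126 usable): 192.168.242.128/25
61 hosts -> /26 (62 usable): 192.168.243.0/26
Allocation: 192.168.242.0/25 (63 hosts, 126 usable); 192.168.242.128/25 (63 hosts, 126 usable); 192.168.243.0/26 (61 hosts, 62 usable)


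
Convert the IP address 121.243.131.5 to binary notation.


121 = 01111001
243 = 11110011
131 = 10000011
5 = 00000101
Binary: 01111001.11110011.10000011.00000101


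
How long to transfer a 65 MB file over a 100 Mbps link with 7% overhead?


Effective throughput = 100 * (1 - 7/100) = 93 Mbps
File size in Mb = 65 * 8 = 520 Mb
Time = 520 / 93
Time = 5.5914 seconds


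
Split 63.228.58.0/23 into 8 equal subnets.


New prefix = 23 + 3 = 26
Each subnet has 64 addresses
  63.228.58.0/26
  63.228.58.64/26
  63.228.58.128/26
  63.228.58.192/26
  63.228.59.0/26
  63.228.59.64/26
  63.228.59.128/26
  63.228.59.192/26
Subnets: 63.228.58.0/26, 63.228.58.64/26, 63.228.58.128/26, 63.228.58.192/26, 63.228.59.0/26, 63.228.59.64/26, 63.228.59.128/26, 63.228.59.192/26


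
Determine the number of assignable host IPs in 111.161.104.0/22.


Host bits = 32 - 22 = 10
Total addresses = 2^10 = 1024
Usable = total - 2 (network and broadcast)
Usable hosts: 1022


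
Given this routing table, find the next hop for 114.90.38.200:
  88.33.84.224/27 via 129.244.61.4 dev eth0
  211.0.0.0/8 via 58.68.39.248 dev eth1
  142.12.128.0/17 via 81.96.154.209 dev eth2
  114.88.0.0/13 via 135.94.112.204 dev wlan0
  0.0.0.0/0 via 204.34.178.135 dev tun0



Longest prefix match for 114.90.38.200:
  /27 88.33.84.224: no
  /8 211.0.0.0: no
  /17 142.12.128.0: no
  /13 114.88.0.0: MATCH
  /0 0.0.0.0: MATCH
Selected: next-hop 135.94.112.204 via wlan0 (matched /13)


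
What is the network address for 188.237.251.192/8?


IP:   10111100.11101101.11111011.11000000
Mask: 11111111.00000000.00000000.00000000
AND operation:
Net:  10111100.00000000.00000000.00000000
Network: 188.0.0.0/8


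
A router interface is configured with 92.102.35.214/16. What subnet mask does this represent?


/16 means 16 network bits, 16 host bits
Binary: 11111111111111110000000000000000
Mask: 255.255.0.0


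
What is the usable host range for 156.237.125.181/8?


Network: 156.0.0.0
Broadcast: 156.255.255.255
First usable = network + 1
Last usable = broadcast - 1
Range: 156.0.0.1 to 156.255.255.254


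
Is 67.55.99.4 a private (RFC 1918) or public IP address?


RFC 1918 private ranges:
  10.0.0.0/8 (10.0.0.0 - 10.255.255.255)
  172.16.0.0/12 (172.16.0.0 - 172.31.255.255)
  192.168.0.0/16 (192.168.0.0 - 192.168.255.255)
Public (not in any RFC 1918 range)


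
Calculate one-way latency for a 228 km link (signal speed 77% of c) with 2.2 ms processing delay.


Speed = 0.77 * 3e5 km/s = 231000 km/s
Propagation delay = 228 / 231000 = 0.001 s = 0.987 ms
Processing delay = 2.2 ms
Total one-way latency = 3.187 ms


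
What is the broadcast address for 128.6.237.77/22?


Network: 128.6.236.0/22
Host bits = 10
Set all host bits to 1:
Broadcast: 128.6.239.255


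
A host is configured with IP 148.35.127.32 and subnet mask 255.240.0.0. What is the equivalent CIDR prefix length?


Binary: 11111111.11110000.00000000.00000000
Count leading 1s
Prefix: /12


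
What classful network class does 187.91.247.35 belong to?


First octet: 187
Binary: 10111011
10xxxxxx -> Class B (128-191)
Class B, default mask 255.255.0.0 (/16)


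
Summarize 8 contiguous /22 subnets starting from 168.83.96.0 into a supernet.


Original prefix: /22
Number of subnets: 8 = 2^3
New prefix = 22 - 3 = 19
Supernet: 168.83.96.0/19


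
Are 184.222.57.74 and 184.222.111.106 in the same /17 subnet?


Mask: 255.255.128.0
184.222.57.74 AND mask = 184.222.0.0
184.222.111.106 AND mask = 184.222.0.0
Yes, same subnet (184.222.0.0)


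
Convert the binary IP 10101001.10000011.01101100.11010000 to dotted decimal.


10101001 = 169
10000011 = 131
01101100 = 108
11010000 = 208
IP: 169.131.108.208


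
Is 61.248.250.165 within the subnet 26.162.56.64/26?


Subnet network: 26.162.56.64
Test IP AND mask: 61.248.250.128
No, 61.248.250.165 is not in 26.162.56.64/26


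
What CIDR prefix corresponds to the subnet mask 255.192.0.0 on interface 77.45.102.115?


Binary: 11111111.11000000.00000000.00000000
Count leading 1s
Prefix: /10


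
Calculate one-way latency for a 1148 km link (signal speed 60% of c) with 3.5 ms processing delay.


Speed = 0.6 * 3e5 km/s = 180000 km/s
Propagation delay = 1148 / 180000 = 0.0064 s = 6.3778 ms
Processing delay = 3.5 ms
Total one-way latency = 9.8778 ms


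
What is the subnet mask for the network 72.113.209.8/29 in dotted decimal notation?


/29 means 29 network bits, 3 host bits
Binary: 11111111111111111111111111111000
Mask: 255.255.255.248


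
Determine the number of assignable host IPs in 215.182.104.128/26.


Host bits = 32 - 26 = 6
Total addresses = 2^6 = 64
Usable = total - 2 (network and broadcast)
Usable hosts: 62


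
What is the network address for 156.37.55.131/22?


IP:   10011100.00100101.00110111.10000011
Mask: 11111111.11111111.11111100.00000000
AND operation:
Net:  10011100.00100101.00110100.00000000
Network: 156.37.52.0/22


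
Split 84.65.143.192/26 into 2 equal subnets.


New prefix = 26 + 1 = 27
Each subnet has 32 addresses
  84.65.143.192/27
  84.65.143.224/27
Subnets: 84.65.143.192/27, 84.65.143.224/27


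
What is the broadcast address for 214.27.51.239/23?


Network: 214.27.50.0/23
Host bits = 9
Set all host bits to 1:
Broadcast: 214.27.51.255


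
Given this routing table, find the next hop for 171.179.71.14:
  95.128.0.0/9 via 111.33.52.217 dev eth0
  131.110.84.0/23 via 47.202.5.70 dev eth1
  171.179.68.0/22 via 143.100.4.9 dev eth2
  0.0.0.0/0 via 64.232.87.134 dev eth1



Longest prefix match for 171.179.71.14:
  /9 95.128.0.0: no
  /23 131.110.84.0: no
  /22 171.179.68.0: MATCH
  /0 0.0.0.0: MATCH
Selected: next-hop 143.100.4.9 via eth2 (matched /22)


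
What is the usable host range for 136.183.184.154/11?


Network: 136.160.0.0
Broadcast: 136.191.255.255
First usable = network + 1
Last usable = broadcast - 1
Range: 136.160.0.1 to 136.191.255.254


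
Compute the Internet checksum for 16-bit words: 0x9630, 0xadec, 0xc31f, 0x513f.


Sum all words (with carry folding):
+ 0x9630 = 0x9630
+ 0xadec = 0x441d
+ 0xc31f = 0x073d
+ 0x513f = 0x587c
One's complement: ~0x587c
Checksum = 0xa783


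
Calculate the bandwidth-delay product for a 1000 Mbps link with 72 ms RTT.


BDP = bandwidth * RTT
= 1000 Mbps * 72 ms
= 1000 * 1e6 * 72 / 1000 bits
= 72000000 bits
= 9000000 bytes
= 8789.0625 KB
BDP = 72000000 bits (9000000 bytes)


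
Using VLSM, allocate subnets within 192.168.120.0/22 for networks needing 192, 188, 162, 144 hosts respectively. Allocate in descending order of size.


192 hosts -> /24 (254 usable): 192.168.120.0/24
188 hosts -> /24 (254 usable): 192.168.121.0/24
162 hosts -> /24 (254 usable): 192.168.122.0/24
144 hosts -> /24 (254 usable): 192.168.123.0/24
Allocation: 192.168.120.0/24 (192 hosts, 254 usable); 192.168.121.0/24 (188 hosts, 254 usable); 192.168.122.0/24 (162 hosts, 254 usable); 192.168.123.0/24 (144 hosts, 254 usable)


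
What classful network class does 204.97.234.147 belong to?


First octet: 204
Binary: 11001100
110xxxxx -> Class C (192-223)
Class C, default mask 255.255.255.0 (/24)


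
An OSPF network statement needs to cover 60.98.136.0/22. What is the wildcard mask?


Subnet mask: 255.255.252.0
Wildcard = 255.255.255.255 - subnet mask
255 - 255 = 0
255 - 255 = 0
255 - 252 = 3
255 - 0 = 255
Wildcard: 0.0.3.255


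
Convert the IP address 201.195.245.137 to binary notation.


201 = 11001001
195 = 11000011
245 = 11110101
137 = 10001001
Binary: 11001001.11000011.11110101.10001001


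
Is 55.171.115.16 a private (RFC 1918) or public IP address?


RFC 1918 private ranges:
  10.0.0.0/8 (10.0.0.0 - 10.255.255.255)
  172.16.0.0/12 (172.16.0.0 - 172.31.255.255)
  192.168.0.0/16 (192.168.0.0 - 192.168.255.255)
Public (not in any RFC 1918 range)


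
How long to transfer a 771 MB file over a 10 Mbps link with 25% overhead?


Effective throughput = 10 * (1 - 25/100) = 7.5 Mbps
File size in Mb = 771 * 8 = 6168 Mb
Time = 6168 / 7.5
Time = 822.4 seconds


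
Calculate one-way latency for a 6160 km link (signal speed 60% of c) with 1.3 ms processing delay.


Speed = 0.6 * 3e5 km/s = 180000 km/s
Propagation delay = 6160 / 180000 = 0.0342 s = 34.2222 ms
Processing delay = 1.3 ms
Total one-way latency = 35.5222 ms


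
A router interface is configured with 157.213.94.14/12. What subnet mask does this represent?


/12 means 12 network bits, 20 host bits
Binary: 11111111111100000000000000000000
Mask: 255.240.0.0


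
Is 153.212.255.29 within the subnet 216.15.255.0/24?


Subnet network: 216.15.255.0
Test IP AND mask: 153.212.255.0
No, 153.212.255.29 is not in 216.15.255.0/24


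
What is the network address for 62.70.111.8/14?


IP:   00111110.01000110.01101111.00001000
Mask: 11111111.11111100.00000000.00000000
AND operation:
Net:  00111110.01000100.00000000.00000000
Network: 62.68.0.0/14


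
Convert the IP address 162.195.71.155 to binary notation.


162 = 10100010
195 = 11000011
71 = 01000111
155 = 10011011
Binary: 10100010.11000011.01000111.10011011


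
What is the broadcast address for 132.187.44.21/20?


Network: 132.187.32.0/20
Host bits = 12
Set all host bits to 1:
Broadcast: 132.187.47.255


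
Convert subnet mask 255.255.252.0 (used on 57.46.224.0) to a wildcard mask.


Subnet mask: 255.255.252.0
Wildcard = 255.255.255.255 - subnet mask
255 - 255 = 0
255 - 255 = 0
255 - 252 = 3
255 - 0 = 255
Wildcard: 0.0.3.255


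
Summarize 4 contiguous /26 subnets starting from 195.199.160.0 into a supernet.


Original prefix: /26
Number of subnets: 4 = 2^2
New prefix = 26 - 2 = 24
Supernet: 195.199.160.0/24


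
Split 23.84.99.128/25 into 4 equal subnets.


New prefix = 25 + 2 = 27
Each subnet has 32 addresses
  23.84.99.128/27
  23.84.99.160/27
  23.84.99.192/27
  23.84.99.224/27
Subnets: 23.84.99.128/27, 23.84.99.160/27, 23.84.99.192/27, 23.84.99.224/27


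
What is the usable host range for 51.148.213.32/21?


Network: 51.148.208.0
Broadcast: 51.148.215.255
First usable = network + 1
Last usable = broadcast - 1
Range: 51.148.208.1 to 51.148.215.254


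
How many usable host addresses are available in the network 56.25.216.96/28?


Host bits = 32 - 28 = 4
Total addresses = 2^4 = 16
Usable = total - 2 (network and broadcast)
Usable hosts: 14


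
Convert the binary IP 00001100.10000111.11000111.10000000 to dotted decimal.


00001100 = 12
10000111 = 135
11000111 = 199
10000000 = 128
IP: 12.135.199.128


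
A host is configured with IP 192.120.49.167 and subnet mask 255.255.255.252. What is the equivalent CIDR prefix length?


Binary: 11111111.11111111.11111111.11111100
Count leading 1s
Prefix: /30


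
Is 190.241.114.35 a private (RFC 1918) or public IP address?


RFC 1918 private ranges:
  10.0.0.0/8 (10.0.0.0 - 10.255.255.255)
  172.16.0.0/12 (172.16.0.0 - 172.31.255.255)
  192.168.0.0/16 (192.168.0.0 - 192.168.255.255)
Public (not in any RFC 1918 range)


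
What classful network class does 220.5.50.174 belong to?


First octet: 220
Binary: 11011100
110xxxxx -> Class C (192-223)
Class C, default mask 255.255.255.0 (/24)


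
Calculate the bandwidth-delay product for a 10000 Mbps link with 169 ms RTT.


BDP = bandwidth * RTT
= 10000 Mbps * 169 ms
= 10000 * 1e6 * 169 / 1000 bits
= 1690000000 bits
= 211250000 bytes
= 206298.8281 KB
BDP = 1690000000 bits (211250000 bytes)


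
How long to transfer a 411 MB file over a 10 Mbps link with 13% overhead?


Effective throughput = 10 * (1 - 13/100) = 8.7 Mbps
File size in Mb = 411 * 8 = 3288 Mb
Time = 3288 / 8.7
Time = 377.931 seconds


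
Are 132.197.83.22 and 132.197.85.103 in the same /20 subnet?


Mask: 255.255.240.0
132.197.83.22 AND mask = 132.197.80.0
132.197.85.103 AND mask = 132.197.80.0
Yes, same subnet (132.197.80.0)


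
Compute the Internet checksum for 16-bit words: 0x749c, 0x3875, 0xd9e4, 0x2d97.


Sum all words (with carry folding):
+ 0x749c = 0x749c
+ 0x3875 = 0xad11
+ 0xd9e4 = 0x86f6
+ 0x2d97 = 0xb48d
One's complement: ~0xb48d
Checksum = 0x4b72


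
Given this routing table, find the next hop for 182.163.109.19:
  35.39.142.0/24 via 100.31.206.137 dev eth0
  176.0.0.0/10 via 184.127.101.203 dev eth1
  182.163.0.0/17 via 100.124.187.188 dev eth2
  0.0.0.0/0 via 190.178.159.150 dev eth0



Longest prefix match for 182.163.109.19:
  /24 35.39.142.0: no
  /10 176.0.0.0: no
  /17 182.163.0.0: MATCH
  /0 0.0.0.0: MATCH
Selected: next-hop 100.124.187.188 via eth2 (matched /17)


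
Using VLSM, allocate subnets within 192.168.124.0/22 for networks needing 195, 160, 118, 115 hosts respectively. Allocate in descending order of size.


195 hosts -> /24 (254 usable): 192.168.124.0/24
160 hosts -> /24 (254 usable): 192.168.125.0/24
118 hosts -> /25 (126 usable): 192.168.126.0/25
115 hosts -> /25 (126 usable): 192.168.126.128/25
Allocation: 192.168.124.0/24 (195 hosts, 254 usable); 192.168.125.0/24 (160 hosts, 254 usable); 192.168.126.0/25 (118 hosts, 126 usable); 192.168.126.128/25 (115 hosts, 126 usable)


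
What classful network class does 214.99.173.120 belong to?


First octet: 214
Binary: 11010110
110xxxxx -> Class C (192-223)
Class C, default mask 255.255.255.0 (/24)


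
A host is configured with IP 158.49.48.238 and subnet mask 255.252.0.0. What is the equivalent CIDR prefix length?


Binary: 11111111.11111100.00000000.00000000
Count leading 1s
Prefix: /14


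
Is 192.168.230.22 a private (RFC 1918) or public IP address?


RFC 1918 private ranges:
  10.0.0.0/8 (10.0.0.0 - 10.255.255.255)
  172.16.0.0/12 (172.16.0.0 - 172.31.255.255)
  192.168.0.0/16 (192.168.0.0 - 192.168.255.255)
Private (in 192.168.0.0/16)


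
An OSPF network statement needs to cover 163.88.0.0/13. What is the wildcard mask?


Subnet mask: 255.248.0.0
Wildcard = 255.255.255.255 - subnet mask
255 - 255 = 0
255 - 248 = 7
255 - 0 = 255
255 - 0 = 255
Wildcard: 0.7.255.255


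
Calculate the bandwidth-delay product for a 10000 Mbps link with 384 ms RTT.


BDP = bandwidth * RTT
= 10000 Mbps * 384 ms
= 10000 * 1e6 * 384 / 1000 bits
= 3840000000 bits
= 480000000 bytes
= 468750 KB
BDP = 3840000000 bits (480000000 bytes)


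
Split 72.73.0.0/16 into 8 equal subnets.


New prefix = 16 + 3 = 19
Each subnet has 8192 addresses
  72.73.0.0/19
  72.73.32.0/19
  72.73.64.0/19
  72.73.96.0/19
  72.73.128.0/19
  72.73.160.0/19
  72.73.192.0/19
  72.73.224.0/19
Subnets: 72.73.0.0/19, 72.73.32.0/19, 72.73.64.0/19, 72.73.96.0/19, 72.73.128.0/19, 72.73.160.0/19, 72.73.192.0/19, 72.73.224.0/19


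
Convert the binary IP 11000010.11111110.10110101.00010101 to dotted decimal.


11000010 = 194
11111110 = 254
10110101 = 181
00010101 = 21
IP: 194.254.181.21


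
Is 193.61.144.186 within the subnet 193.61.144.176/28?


Subnet network: 193.61.144.176
Test IP AND mask: 193.61.144.176
Yes, 193.61.144.186 is in 193.61.144.176/28


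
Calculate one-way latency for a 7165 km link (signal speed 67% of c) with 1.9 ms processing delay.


Speed = 0.67 * 3e5 km/s = 201000 km/s
Propagation delay = 7165 / 201000 = 0.0356 s = 35.6468 ms
Processing delay = 1.9 ms
Total one-way latency = 37.5468 ms


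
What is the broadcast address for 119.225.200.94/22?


Network: 119.225.200.0/22
Host bits = 10
Set all host bits to 1:
Broadcast: 119.225.203.255


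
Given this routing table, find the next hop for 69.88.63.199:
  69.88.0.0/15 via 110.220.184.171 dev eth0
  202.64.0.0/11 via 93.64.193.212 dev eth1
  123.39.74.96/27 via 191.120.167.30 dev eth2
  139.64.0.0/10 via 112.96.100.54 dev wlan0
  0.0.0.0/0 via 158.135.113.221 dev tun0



Longest prefix match for 69.88.63.199:
  /15 69.88.0.0: MATCH
  /11 202.64.0.0: no
  /27 123.39.74.96: no
  /10 139.64.0.0: no
  /0 0.0.0.0: MATCH
Selected: next-hop 110.220.184.171 via eth0 (matched /15)


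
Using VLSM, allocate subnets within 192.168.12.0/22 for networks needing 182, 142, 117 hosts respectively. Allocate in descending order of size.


182 hosts -> /24 (254 usable): 192.168.12.0/24
142 hosts -> /24 (254 usable): 192.168.13.0/24
117 hosts -> /25 (126 usable): 192.168.14.0/25
Allocation: 192.168.12.0/24 (182 hosts, 254 usable); 192.168.13.0/24 (142 hosts, 254 usable); 192.168.14.0/25 (117 hosts, 126 usable)


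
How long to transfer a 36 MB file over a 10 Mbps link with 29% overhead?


Effective throughput = 10 * (1 - 29/100) = 7.1 Mbps
File size in Mb = 36 * 8 = 288 Mb
Time = 288 / 7.1
Time = 40.5634 seconds


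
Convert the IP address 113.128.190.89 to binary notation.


113 = 01110001
128 = 10000000
190 = 10111110
89 = 01011001
Binary: 01110001.10000000.10111110.01011001


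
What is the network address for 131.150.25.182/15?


IP:   10000011.10010110.00011001.10110110
Mask: 11111111.11111110.00000000.00000000
AND operation:
Net:  10000011.10010110.00000000.00000000
Network: 131.150.0.0/15


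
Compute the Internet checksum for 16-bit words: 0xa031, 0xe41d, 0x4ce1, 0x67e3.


Sum all words (with carry folding):
+ 0xa031 = 0xa031
+ 0xe41d = 0x844f
+ 0x4ce1 = 0xd130
+ 0x67e3 = 0x3914
One's complement: ~0x3914
Checksum = 0xc6eb


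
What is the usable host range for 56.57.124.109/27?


Network: 56.57.124.96
Broadcast: 56.57.124.127
First usable = network + 1
Last usable = broadcast - 1
Range: 56.57.124.97 to 56.57.124.126


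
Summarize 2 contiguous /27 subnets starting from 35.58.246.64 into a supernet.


Original prefix: /27
Number of subnets: 2 = 2^1
New prefix = 27 - 1 = 26
Supernet: 35.58.246.64/26


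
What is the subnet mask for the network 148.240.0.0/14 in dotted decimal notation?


/14 means 14 network bits, 18 host bits
Binary: 11111111111111000000000000000000
Mask: 255.252.0.0


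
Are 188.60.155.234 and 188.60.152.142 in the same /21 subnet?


Mask: 255.255.248.0
188.60.155.234 AND mask = 188.60.152.0
188.60.152.142 AND mask = 188.60.152.0
Yes, same subnet (188.60.152.0)


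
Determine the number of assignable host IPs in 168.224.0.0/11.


Host bits = 32 - 11 = 21
Total addresses = 2^21 = 2097152
Usable = total - 2 (network and broadcast)
Usable hosts: 2097150


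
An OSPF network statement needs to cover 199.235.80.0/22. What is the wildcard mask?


Subnet mask: 255.255.252.0
Wildcard = 255.255.255.255 - subnet mask
255 - 255 = 0
255 - 255 = 0
255 - 252 = 3
255 - 0 = 255
Wildcard: 0.0.3.255


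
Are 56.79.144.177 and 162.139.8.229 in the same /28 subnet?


Mask: 255.255.255.240
56.79.144.177 AND mask = 56.79.144.176
162.139.8.229 AND mask = 162.139.8.224
No, different subnets (56.79.144.176 vs 162.139.8.224)


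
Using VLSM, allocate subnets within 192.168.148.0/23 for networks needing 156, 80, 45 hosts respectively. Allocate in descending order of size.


156 hosts -> /24 (254 usable): 192.168.148.0/24
80 hosts -> /25 (126 usable): 192.168.149.0/25
45 hosts -> /26 (62 usable): 192.168.149.128/26
Allocation: 192.168.148.0/24 (156 hosts, 254 usable); 192.168.149.0/25 (80 hosts, 126 usable); 192.168.149.128/26 (45 hosts, 62 usable)


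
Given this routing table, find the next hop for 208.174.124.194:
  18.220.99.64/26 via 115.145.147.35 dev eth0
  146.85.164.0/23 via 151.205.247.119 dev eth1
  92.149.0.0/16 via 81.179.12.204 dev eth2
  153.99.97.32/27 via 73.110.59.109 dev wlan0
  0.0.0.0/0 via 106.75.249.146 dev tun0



Longest prefix match for 208.174.124.194:
  /26 18.220.99.64: no
  /23 146.85.164.0: no
  /16 92.149.0.0: no
  /27 153.99.97.32: no
  /0 0.0.0.0: MATCH
Selected: next-hop 106.75.249.146 via tun0 (matched /0)


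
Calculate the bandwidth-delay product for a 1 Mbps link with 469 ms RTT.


BDP = bandwidth * RTT
= 1 Mbps * 469 ms
= 1 * 1e6 * 469 / 1000 bits
= 469000 bits
= 58625 bytes
= 57.251 KB
BDP = 469000 bits (58625 bytes)


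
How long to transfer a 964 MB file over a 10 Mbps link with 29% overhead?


Effective throughput = 10 * (1 - 29/100) = 7.1 Mbps
File size in Mb = 964 * 8 = 7712 Mb
Time = 7712 / 7.1
Time = 1086.1972 seconds


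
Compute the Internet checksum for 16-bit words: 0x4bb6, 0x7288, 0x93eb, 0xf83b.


Sum all words (with carry folding):
+ 0x4bb6 = 0x4bb6
+ 0x7288 = 0xbe3e
+ 0x93eb = 0x522a
+ 0xf83b = 0x4a66
One's complement: ~0x4a66
Checksum = 0xb599


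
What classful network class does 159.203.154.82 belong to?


First octet: 159
Binary: 10011111
10xxxxxx -> Class B (128-191)
Class B, default mask 255.255.0.0 (/16)


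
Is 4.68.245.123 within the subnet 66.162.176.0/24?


Subnet network: 66.162.176.0
Test IP AND mask: 4.68.245.0
No, 4.68.245.123 is not in 66.162.176.0/24


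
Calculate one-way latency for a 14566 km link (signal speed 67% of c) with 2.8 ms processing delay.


Speed = 0.67 * 3e5 km/s = 201000 km/s
Propagation delay = 14566 / 201000 = 0.0725 s = 72.4677 ms
Processing delay = 2.8 ms
Total one-way latency = 75.2677 ms


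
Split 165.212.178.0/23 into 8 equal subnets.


New prefix = 23 + 3 = 26
Each subnet has 64 addresses
  165.212.178.0/26
  165.212.178.64/26
  165.212.178.128/26
  165.212.178.192/26
  165.212.179.0/26
  165.212.179.64/26
  165.212.179.128/26
  165.212.179.192/26
Subnets: 165.212.178.0/26, 165.212.178.64/26, 165.212.178.128/26, 165.212.178.192/26, 165.212.179.0/26, 165.212.179.64/26, 165.212.179.128/26, 165.212.179.192/26


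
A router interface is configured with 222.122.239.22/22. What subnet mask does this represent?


/22 means 22 network bits, 10 host bits
Binary: 11111111111111111111110000000000
Mask: 255.255.252.0


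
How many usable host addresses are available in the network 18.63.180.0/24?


Host bits = 32 - 24 = 8
Total addresses = 2^8 = 256
Usable = total - 2 (network and broadcast)
Usable hosts: 254


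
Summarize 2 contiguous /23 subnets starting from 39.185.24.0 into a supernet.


Original prefix: /23
Number of subnets: 2 = 2^1
New prefix = 23 - 1 = 22
Supernet: 39.185.24.0/22


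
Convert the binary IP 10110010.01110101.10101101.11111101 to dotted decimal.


10110010 = 178
01110101 = 117
10101101 = 173
11111101 = 253
IP: 178.117.173.253


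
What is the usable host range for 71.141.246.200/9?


Network: 71.128.0.0
Broadcast: 71.255.255.255
First usable = network + 1
Last usable = broadcast - 1
Range: 71.128.0.1 to 71.255.255.254


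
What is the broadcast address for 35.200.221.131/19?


Network: 35.200.192.0/19
Host bits = 13
Set all host bits to 1:
Broadcast: 35.200.223.255


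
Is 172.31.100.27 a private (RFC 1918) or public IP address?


RFC 1918 private ranges:
  10.0.0.0/8 (10.0.0.0 - 10.255.255.255)
  172.16.0.0/12 (172.16.0.0 - 172.31.255.255)
  192.168.0.0/16 (192.168.0.0 - 192.168.255.255)
Private (in 172.16.0.0/12)


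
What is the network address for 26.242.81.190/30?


IP:   00011010.11110010.01010001.10111110
Mask: 11111111.11111111.11111111.11111100
AND operation:
Net:  00011010.11110010.01010001.10111100
Network: 26.242.81.188/30


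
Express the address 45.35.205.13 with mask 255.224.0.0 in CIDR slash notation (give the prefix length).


Binary: 11111111.11100000.00000000.00000000
Count leading 1s
Prefix: /11


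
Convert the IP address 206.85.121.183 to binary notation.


206 = 11001110
85 = 01010101
121 = 01111001
183 = 10110111
Binary: 11001110.01010101.01111001.10110111


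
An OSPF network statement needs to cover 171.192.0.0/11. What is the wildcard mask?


Subnet mask: 255.224.0.0
Wildcard = 255.255.255.255 - subnet mask
255 - 255 = 0
255 - 224 = 31
255 - 0 = 255
255 - 0 = 255
Wildcard: 0.31.255.255


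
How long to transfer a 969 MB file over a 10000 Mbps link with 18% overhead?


Effective throughput = 10000 * (1 - 18/100) = 8200 Mbps
File size in Mb = 969 * 8 = 7752 Mb
Time = 7752 / 8200
Time = 0.9454 seconds


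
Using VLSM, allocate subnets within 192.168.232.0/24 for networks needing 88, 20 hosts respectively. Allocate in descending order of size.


88 hosts -> /25 (126 usable): 192.168.232.0/25
20 hosts -> /27 (30 usable): 192.168.232.128/27
Allocation: 192.168.232.0/25 (88 hosts, 126 usable); 192.168.232.128/27 (20 hosts, 30 usable)


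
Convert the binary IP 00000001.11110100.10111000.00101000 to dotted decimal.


00000001 = 1
11110100 = 244
10111000 = 184
00101000 = 40
IP: 1.244.184.40


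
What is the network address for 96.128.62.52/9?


IP:   01100000.10000000.00111110.00110100
Mask: 11111111.10000000.00000000.00000000
AND operation:
Net:  01100000.10000000.00000000.00000000
Network: 96.128.0.0/9


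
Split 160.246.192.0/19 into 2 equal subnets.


New prefix = 19 + 1 = 20
Each subnet has 4096 addresses
  160.246.192.0/20
  160.246.208.0/20
Subnets: 160.246.192.0/20, 160.246.208.0/20


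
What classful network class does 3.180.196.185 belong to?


First octet: 3
Binary: 00000011
0xxxxxxx -> Class A (1-126)
Class A, default mask 255.0.0.0 (/8)


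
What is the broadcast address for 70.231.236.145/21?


Network: 70.231.232.0/21
Host bits = 11
Set all host bits to 1:
Broadcast: 70.231.239.255


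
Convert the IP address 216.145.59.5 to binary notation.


216 = 11011000
145 = 10010001
59 = 00111011
5 = 00000101
Binary: 11011000.10010001.00111011.00000101


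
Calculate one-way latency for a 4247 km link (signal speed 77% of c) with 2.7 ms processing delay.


Speed = 0.77 * 3e5 km/s = 231000 km/s
Propagation delay = 4247 / 231000 = 0.0184 s = 18.3853 ms
Processing delay = 2.7 ms
Total one-way latency = 21.0853 ms


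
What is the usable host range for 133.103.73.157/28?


Network: 133.103.73.144
Broadcast: 133.103.73.159
First usable = network + 1
Last usable = broadcast - 1
Range: 133.103.73.145 to 133.103.73.158


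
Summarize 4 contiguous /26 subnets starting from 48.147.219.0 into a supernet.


Original prefix: /26
Number of subnets: 4 = 2^2
New prefix = 26 - 2 = 24
Supernet: 48.147.219.0/24


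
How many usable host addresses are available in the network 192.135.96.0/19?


Host bits = 32 - 19 = 13
Total addresses = 2^13 = 8192
Usable = total - 2 (network and broadcast)
Usable hosts: 8190


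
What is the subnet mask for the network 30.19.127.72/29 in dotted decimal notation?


/29 means 29 network bits, 3 host bits
Binary: 11111111111111111111111111111000
Mask: 255.255.255.248


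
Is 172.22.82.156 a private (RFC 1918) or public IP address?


RFC 1918 private ranges:
  10.0.0.0/8 (10.0.0.0 - 10.255.255.255)
  172.16.0.0/12 (172.16.0.0 - 172.31.255.255)
  192.168.0.0/16 (192.168.0.0 - 192.168.255.255)
Private (in 172.16.0.0/12)


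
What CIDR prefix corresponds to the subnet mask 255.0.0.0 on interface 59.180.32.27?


Binary: 11111111.00000000.00000000.00000000
Count leading 1s
Prefix: /8


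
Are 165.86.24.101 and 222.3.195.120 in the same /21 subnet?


Mask: 255.255.248.0
165.86.24.101 AND mask = 165.86.24.0
222.3.195.120 AND mask = 222.3.192.0
No, different subnets (165.86.24.0 vs 222.3.192.0)


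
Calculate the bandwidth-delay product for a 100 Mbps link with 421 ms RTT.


BDP = bandwidth * RTT
= 100 Mbps * 421 ms
= 100 * 1e6 * 421 / 1000 bits
= 42100000 bits
= 5262500 bytes
= 5139.1602 KB
BDP = 42100000 bits (5262500 bytes)


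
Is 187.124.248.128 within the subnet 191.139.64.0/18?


Subnet network: 191.139.64.0
Test IP AND mask: 187.124.192.0
No, 187.124.248.128 is not in 191.139.64.0/18


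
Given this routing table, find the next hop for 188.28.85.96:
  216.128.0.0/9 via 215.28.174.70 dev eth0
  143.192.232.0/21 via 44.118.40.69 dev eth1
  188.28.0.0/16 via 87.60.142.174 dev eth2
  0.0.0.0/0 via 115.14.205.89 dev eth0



Longest prefix match for 188.28.85.96:
  /9 216.128.0.0: no
  /21 143.192.232.0: no
  /16 188.28.0.0: MATCH
  /0 0.0.0.0: MATCH
Selected: next-hop 87.60.142.174 via eth2 (matched /16)


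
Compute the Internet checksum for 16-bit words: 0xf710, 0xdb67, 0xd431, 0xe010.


Sum all words (with carry folding):
+ 0xf710 = 0xf710
+ 0xdb67 = 0xd278
+ 0xd431 = 0xa6aa
+ 0xe010 = 0x86bb
One's complement: ~0x86bb
Checksum = 0x7944


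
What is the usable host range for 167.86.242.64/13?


Network: 167.80.0.0
Broadcast: 167.87.255.255
First usable = network + 1
Last usable = broadcast - 1
Range: 167.80.0.1 to 167.87.255.254


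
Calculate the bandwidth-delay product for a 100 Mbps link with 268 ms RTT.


BDP = bandwidth * RTT
= 100 Mbps * 268 ms
= 100 * 1e6 * 268 / 1000 bits
= 26800000 bits
= 3350000 bytes
= 3271.4844 KB
BDP = 26800000 bits (3350000 bytes)


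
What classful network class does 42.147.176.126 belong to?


First octet: 42
Binary: 00101010
0xxxxxxx -> Class A (1-126)
Class A, default mask 255.0.0.0 (/8)


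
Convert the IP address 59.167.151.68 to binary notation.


59 = 00111011
167 = 10100111
151 = 10010111
68 = 01000100
Binary: 00111011.10100111.10010111.01000100


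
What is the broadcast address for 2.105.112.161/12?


Network: 2.96.0.0/12
Host bits = 20
Set all host bits to 1:
Broadcast: 2.111.255.255


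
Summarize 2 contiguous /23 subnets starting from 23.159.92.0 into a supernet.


Original prefix: /23
Number of subnets: 2 = 2^1
New prefix = 23 - 1 = 22
Supernet: 23.159.92.0/22


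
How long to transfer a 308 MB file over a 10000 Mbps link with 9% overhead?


Effective throughput = 10000 * (1 - 9/100) = 9100 Mbps
File size in Mb = 308 * 8 = 2464 Mb
Time = 2464 / 9100
Time = 0.2708 seconds


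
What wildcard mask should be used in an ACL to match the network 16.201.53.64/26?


Subnet mask: 255.255.255.192
Wildcard = 255.255.255.255 - subnet mask
255 - 255 = 0
255 - 255 = 0
255 - 255 = 0
255 - 192 = 63
Wildcard: 0.0.0.63


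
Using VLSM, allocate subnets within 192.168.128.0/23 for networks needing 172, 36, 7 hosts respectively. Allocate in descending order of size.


172 hosts -> /24 (254 usable): 192.168.128.0/24
36 hosts -> /26 (62 usable): 192.168.129.0/26
7 hosts -> /28 (14 usable): 192.168.129.64/28
Allocation: 192.168.128.0/24 (172 hosts, 254 usable); 192.168.129.0/26 (36 hosts, 62 usable); 192.168.129.64/28 (7 hosts, 14 usable)


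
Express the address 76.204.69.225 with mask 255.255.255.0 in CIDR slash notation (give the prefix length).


Binary: 11111111.11111111.11111111.00000000
Count leading 1s
Prefix: /24


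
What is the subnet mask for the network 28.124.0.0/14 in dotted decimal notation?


/14 means 14 network bits, 18 host bits
Binary: 11111111111111000000000000000000
Mask: 255.252.0.0


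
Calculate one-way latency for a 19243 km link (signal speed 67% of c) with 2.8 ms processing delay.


Speed = 0.67 * 3e5 km/s = 201000 km/s
Propagation delay = 19243 / 201000 = 0.0957 s = 95.7363 ms
Processing delay = 2.8 ms
Total one-way latency = 98.5363 ms


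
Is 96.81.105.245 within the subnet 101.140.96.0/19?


Subnet network: 101.140.96.0
Test IP AND mask: 96.81.96.0
No, 96.81.105.245 is not in 101.140.96.0/19


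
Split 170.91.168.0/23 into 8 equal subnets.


New prefix = 23 + 3 = 26
Each subnet has 64 addresses
  170.91.168.0/26
  170.91.168.64/26
  170.91.168.128/26
  170.91.168.192/26
  170.91.169.0/26
  170.91.169.64/26
  170.91.169.128/26
  170.91.169.192/26
Subnets: 170.91.168.0/26, 170.91.168.64/26, 170.91.168.128/26, 170.91.168.192/26, 170.91.169.0/26, 170.91.169.64/26, 170.91.169.128/26, 170.91.169.192/26


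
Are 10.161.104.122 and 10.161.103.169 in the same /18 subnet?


Mask: 255.255.192.0
10.161.104.122 AND mask = 10.161.64.0
10.161.103.169 AND mask = 10.161.64.0
Yes, same subnet (10.161.64.0)


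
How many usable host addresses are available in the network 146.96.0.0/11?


Host bits = 32 - 11 = 21
Total addresses = 2^21 = 2097152
Usable = total - 2 (network and broadcast)
Usable hosts: 2097150


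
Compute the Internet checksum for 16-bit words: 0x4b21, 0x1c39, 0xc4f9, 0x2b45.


Sum all words (with carry folding):
+ 0x4b21 = 0x4b21
+ 0x1c39 = 0x675a
+ 0xc4f9 = 0x2c54
+ 0x2b45 = 0x5799
One's complement: ~0x5799
Checksum = 0xa866


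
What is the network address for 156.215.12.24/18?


IP:   10011100.11010111.00001100.00011000
Mask: 11111111.11111111.11000000.00000000
AND operation:
Net:  10011100.11010111.00000000.00000000
Network: 156.215.0.0/18


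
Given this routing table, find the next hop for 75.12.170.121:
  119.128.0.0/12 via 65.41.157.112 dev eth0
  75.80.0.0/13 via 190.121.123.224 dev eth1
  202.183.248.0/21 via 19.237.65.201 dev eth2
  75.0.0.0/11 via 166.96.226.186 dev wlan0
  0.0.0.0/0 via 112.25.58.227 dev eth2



Longest prefix match for 75.12.170.121:
  /12 119.128.0.0: no
  /13 75.80.0.0: no
  /21 202.183.248.0: no
  /11 75.0.0.0: MATCH
  /0 0.0.0.0: MATCH
Selected: next-hop 166.96.226.186 via wlan0 (matched /11)


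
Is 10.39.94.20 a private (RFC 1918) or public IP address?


RFC 1918 private ranges:
  10.0.0.0/8 (10.0.0.0 - 10.255.255.255)
  172.16.0.0/12 (172.16.0.0 - 172.31.255.255)
  192.168.0.0/16 (192.168.0.0 - 192.168.255.255)
Private (in 10.0.0.0/8)


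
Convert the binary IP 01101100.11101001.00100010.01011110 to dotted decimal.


01101100 = 108
11101001 = 233
00100010 = 34
01011110 = 94
IP: 108.233.34.94


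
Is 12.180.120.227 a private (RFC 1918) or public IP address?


RFC 1918 private ranges:
  10.0.0.0/8 (10.0.0.0 - 10.255.255.255)
  172.16.0.0/12 (172.16.0.0 - 172.31.255.255)
  192.168.0.0/16 (192.168.0.0 - 192.168.255.255)
Public (not in any RFC 1918 range)


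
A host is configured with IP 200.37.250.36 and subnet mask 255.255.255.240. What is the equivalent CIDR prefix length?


Binary: 11111111.11111111.11111111.11110000
Count leading 1s
Prefix: /28


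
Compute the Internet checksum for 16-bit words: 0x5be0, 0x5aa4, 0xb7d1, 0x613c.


Sum all words (with carry folding):
+ 0x5be0 = 0x5be0
+ 0x5aa4 = 0xb684
+ 0xb7d1 = 0x6e56
+ 0x613c = 0xcf92
One's complement: ~0xcf92
Checksum = 0x306d


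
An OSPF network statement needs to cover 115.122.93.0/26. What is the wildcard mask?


Subnet mask: 255.255.255.192
Wildcard = 255.255.255.255 - subnet mask
255 - 255 = 0
255 - 255 = 0
255 - 255 = 0
255 - 192 = 63
Wildcard: 0.0.0.63
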